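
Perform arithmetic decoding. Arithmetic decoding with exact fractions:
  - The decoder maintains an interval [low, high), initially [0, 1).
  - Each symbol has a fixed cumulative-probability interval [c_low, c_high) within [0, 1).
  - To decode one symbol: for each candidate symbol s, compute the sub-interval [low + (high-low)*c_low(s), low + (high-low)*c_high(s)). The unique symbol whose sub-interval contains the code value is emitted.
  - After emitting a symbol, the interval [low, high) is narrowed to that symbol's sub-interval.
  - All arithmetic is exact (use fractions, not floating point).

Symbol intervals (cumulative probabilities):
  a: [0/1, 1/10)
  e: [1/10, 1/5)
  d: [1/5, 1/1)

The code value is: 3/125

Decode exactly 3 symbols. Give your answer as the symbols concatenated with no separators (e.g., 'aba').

Step 1: interval [0/1, 1/1), width = 1/1 - 0/1 = 1/1
  'a': [0/1 + 1/1*0/1, 0/1 + 1/1*1/10) = [0/1, 1/10) <- contains code 3/125
  'e': [0/1 + 1/1*1/10, 0/1 + 1/1*1/5) = [1/10, 1/5)
  'd': [0/1 + 1/1*1/5, 0/1 + 1/1*1/1) = [1/5, 1/1)
  emit 'a', narrow to [0/1, 1/10)
Step 2: interval [0/1, 1/10), width = 1/10 - 0/1 = 1/10
  'a': [0/1 + 1/10*0/1, 0/1 + 1/10*1/10) = [0/1, 1/100)
  'e': [0/1 + 1/10*1/10, 0/1 + 1/10*1/5) = [1/100, 1/50)
  'd': [0/1 + 1/10*1/5, 0/1 + 1/10*1/1) = [1/50, 1/10) <- contains code 3/125
  emit 'd', narrow to [1/50, 1/10)
Step 3: interval [1/50, 1/10), width = 1/10 - 1/50 = 2/25
  'a': [1/50 + 2/25*0/1, 1/50 + 2/25*1/10) = [1/50, 7/250) <- contains code 3/125
  'e': [1/50 + 2/25*1/10, 1/50 + 2/25*1/5) = [7/250, 9/250)
  'd': [1/50 + 2/25*1/5, 1/50 + 2/25*1/1) = [9/250, 1/10)
  emit 'a', narrow to [1/50, 7/250)

Answer: ada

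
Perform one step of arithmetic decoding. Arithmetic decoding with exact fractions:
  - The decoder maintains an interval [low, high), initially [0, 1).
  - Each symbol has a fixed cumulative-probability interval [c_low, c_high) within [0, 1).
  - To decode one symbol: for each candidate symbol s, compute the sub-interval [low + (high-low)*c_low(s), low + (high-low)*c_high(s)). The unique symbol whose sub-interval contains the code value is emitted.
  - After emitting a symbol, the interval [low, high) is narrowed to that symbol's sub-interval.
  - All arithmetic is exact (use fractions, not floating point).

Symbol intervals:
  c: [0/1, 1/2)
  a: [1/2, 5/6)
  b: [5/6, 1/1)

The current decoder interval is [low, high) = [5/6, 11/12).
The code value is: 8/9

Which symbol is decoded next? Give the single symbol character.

Answer: a

Derivation:
Interval width = high − low = 11/12 − 5/6 = 1/12
Scaled code = (code − low) / width = (8/9 − 5/6) / 1/12 = 2/3
  c: [0/1, 1/2) 
  a: [1/2, 5/6) ← scaled code falls here ✓
  b: [5/6, 1/1) 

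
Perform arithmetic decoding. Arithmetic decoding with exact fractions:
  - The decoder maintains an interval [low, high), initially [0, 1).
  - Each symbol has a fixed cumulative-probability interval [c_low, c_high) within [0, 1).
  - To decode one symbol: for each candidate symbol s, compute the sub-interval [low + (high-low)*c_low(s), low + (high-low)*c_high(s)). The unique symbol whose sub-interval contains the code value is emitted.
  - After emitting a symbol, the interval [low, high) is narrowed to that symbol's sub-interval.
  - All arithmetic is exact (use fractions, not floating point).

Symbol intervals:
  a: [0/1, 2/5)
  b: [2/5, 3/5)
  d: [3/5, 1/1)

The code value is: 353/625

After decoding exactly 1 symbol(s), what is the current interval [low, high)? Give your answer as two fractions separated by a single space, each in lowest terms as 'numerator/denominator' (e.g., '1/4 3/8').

Answer: 2/5 3/5

Derivation:
Step 1: interval [0/1, 1/1), width = 1/1 - 0/1 = 1/1
  'a': [0/1 + 1/1*0/1, 0/1 + 1/1*2/5) = [0/1, 2/5)
  'b': [0/1 + 1/1*2/5, 0/1 + 1/1*3/5) = [2/5, 3/5) <- contains code 353/625
  'd': [0/1 + 1/1*3/5, 0/1 + 1/1*1/1) = [3/5, 1/1)
  emit 'b', narrow to [2/5, 3/5)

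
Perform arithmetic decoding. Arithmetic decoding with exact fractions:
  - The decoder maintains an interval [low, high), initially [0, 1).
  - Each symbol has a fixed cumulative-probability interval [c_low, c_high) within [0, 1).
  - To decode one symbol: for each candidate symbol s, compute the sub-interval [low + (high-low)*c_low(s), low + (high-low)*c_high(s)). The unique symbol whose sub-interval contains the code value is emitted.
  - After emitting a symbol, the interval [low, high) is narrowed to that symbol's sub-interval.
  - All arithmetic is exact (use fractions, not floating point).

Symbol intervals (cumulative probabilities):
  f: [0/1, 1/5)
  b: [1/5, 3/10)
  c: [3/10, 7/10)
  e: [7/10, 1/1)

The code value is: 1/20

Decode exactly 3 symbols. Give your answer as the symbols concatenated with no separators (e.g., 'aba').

Answer: fbc

Derivation:
Step 1: interval [0/1, 1/1), width = 1/1 - 0/1 = 1/1
  'f': [0/1 + 1/1*0/1, 0/1 + 1/1*1/5) = [0/1, 1/5) <- contains code 1/20
  'b': [0/1 + 1/1*1/5, 0/1 + 1/1*3/10) = [1/5, 3/10)
  'c': [0/1 + 1/1*3/10, 0/1 + 1/1*7/10) = [3/10, 7/10)
  'e': [0/1 + 1/1*7/10, 0/1 + 1/1*1/1) = [7/10, 1/1)
  emit 'f', narrow to [0/1, 1/5)
Step 2: interval [0/1, 1/5), width = 1/5 - 0/1 = 1/5
  'f': [0/1 + 1/5*0/1, 0/1 + 1/5*1/5) = [0/1, 1/25)
  'b': [0/1 + 1/5*1/5, 0/1 + 1/5*3/10) = [1/25, 3/50) <- contains code 1/20
  'c': [0/1 + 1/5*3/10, 0/1 + 1/5*7/10) = [3/50, 7/50)
  'e': [0/1 + 1/5*7/10, 0/1 + 1/5*1/1) = [7/50, 1/5)
  emit 'b', narrow to [1/25, 3/50)
Step 3: interval [1/25, 3/50), width = 3/50 - 1/25 = 1/50
  'f': [1/25 + 1/50*0/1, 1/25 + 1/50*1/5) = [1/25, 11/250)
  'b': [1/25 + 1/50*1/5, 1/25 + 1/50*3/10) = [11/250, 23/500)
  'c': [1/25 + 1/50*3/10, 1/25 + 1/50*7/10) = [23/500, 27/500) <- contains code 1/20
  'e': [1/25 + 1/50*7/10, 1/25 + 1/50*1/1) = [27/500, 3/50)
  emit 'c', narrow to [23/500, 27/500)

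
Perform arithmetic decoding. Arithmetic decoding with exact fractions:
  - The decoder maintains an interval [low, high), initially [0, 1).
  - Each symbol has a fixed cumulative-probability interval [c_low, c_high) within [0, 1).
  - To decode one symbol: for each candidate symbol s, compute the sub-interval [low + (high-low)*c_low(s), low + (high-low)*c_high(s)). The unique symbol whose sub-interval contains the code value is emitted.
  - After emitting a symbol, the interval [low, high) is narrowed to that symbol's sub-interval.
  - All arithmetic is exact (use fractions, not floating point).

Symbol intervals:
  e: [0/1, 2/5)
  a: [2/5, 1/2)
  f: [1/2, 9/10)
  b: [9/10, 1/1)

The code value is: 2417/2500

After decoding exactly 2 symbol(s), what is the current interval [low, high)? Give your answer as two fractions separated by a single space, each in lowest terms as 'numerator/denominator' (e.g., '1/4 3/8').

Answer: 19/20 99/100

Derivation:
Step 1: interval [0/1, 1/1), width = 1/1 - 0/1 = 1/1
  'e': [0/1 + 1/1*0/1, 0/1 + 1/1*2/5) = [0/1, 2/5)
  'a': [0/1 + 1/1*2/5, 0/1 + 1/1*1/2) = [2/5, 1/2)
  'f': [0/1 + 1/1*1/2, 0/1 + 1/1*9/10) = [1/2, 9/10)
  'b': [0/1 + 1/1*9/10, 0/1 + 1/1*1/1) = [9/10, 1/1) <- contains code 2417/2500
  emit 'b', narrow to [9/10, 1/1)
Step 2: interval [9/10, 1/1), width = 1/1 - 9/10 = 1/10
  'e': [9/10 + 1/10*0/1, 9/10 + 1/10*2/5) = [9/10, 47/50)
  'a': [9/10 + 1/10*2/5, 9/10 + 1/10*1/2) = [47/50, 19/20)
  'f': [9/10 + 1/10*1/2, 9/10 + 1/10*9/10) = [19/20, 99/100) <- contains code 2417/2500
  'b': [9/10 + 1/10*9/10, 9/10 + 1/10*1/1) = [99/100, 1/1)
  emit 'f', narrow to [19/20, 99/100)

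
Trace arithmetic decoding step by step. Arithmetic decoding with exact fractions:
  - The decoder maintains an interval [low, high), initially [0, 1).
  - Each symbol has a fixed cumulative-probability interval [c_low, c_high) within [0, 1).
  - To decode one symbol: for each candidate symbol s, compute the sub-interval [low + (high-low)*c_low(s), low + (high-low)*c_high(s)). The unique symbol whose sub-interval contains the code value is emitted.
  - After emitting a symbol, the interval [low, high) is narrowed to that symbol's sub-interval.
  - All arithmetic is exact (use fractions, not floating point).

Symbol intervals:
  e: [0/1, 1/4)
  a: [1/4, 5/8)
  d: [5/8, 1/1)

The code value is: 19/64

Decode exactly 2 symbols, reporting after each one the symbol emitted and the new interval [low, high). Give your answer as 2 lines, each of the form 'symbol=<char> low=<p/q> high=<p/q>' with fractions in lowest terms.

Answer: symbol=a low=1/4 high=5/8
symbol=e low=1/4 high=11/32

Derivation:
Step 1: interval [0/1, 1/1), width = 1/1 - 0/1 = 1/1
  'e': [0/1 + 1/1*0/1, 0/1 + 1/1*1/4) = [0/1, 1/4)
  'a': [0/1 + 1/1*1/4, 0/1 + 1/1*5/8) = [1/4, 5/8) <- contains code 19/64
  'd': [0/1 + 1/1*5/8, 0/1 + 1/1*1/1) = [5/8, 1/1)
  emit 'a', narrow to [1/4, 5/8)
Step 2: interval [1/4, 5/8), width = 5/8 - 1/4 = 3/8
  'e': [1/4 + 3/8*0/1, 1/4 + 3/8*1/4) = [1/4, 11/32) <- contains code 19/64
  'a': [1/4 + 3/8*1/4, 1/4 + 3/8*5/8) = [11/32, 31/64)
  'd': [1/4 + 3/8*5/8, 1/4 + 3/8*1/1) = [31/64, 5/8)
  emit 'e', narrow to [1/4, 11/32)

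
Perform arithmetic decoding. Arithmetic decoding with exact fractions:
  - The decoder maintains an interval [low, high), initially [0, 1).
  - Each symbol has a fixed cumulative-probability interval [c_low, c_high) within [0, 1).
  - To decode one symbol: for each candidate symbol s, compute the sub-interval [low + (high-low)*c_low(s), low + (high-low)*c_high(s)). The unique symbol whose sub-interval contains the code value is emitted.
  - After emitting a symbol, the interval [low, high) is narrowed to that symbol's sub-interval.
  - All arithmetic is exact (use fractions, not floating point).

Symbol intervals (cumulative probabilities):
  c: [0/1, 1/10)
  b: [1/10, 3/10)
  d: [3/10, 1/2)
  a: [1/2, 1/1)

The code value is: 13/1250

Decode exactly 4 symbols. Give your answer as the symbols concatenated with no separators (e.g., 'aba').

Step 1: interval [0/1, 1/1), width = 1/1 - 0/1 = 1/1
  'c': [0/1 + 1/1*0/1, 0/1 + 1/1*1/10) = [0/1, 1/10) <- contains code 13/1250
  'b': [0/1 + 1/1*1/10, 0/1 + 1/1*3/10) = [1/10, 3/10)
  'd': [0/1 + 1/1*3/10, 0/1 + 1/1*1/2) = [3/10, 1/2)
  'a': [0/1 + 1/1*1/2, 0/1 + 1/1*1/1) = [1/2, 1/1)
  emit 'c', narrow to [0/1, 1/10)
Step 2: interval [0/1, 1/10), width = 1/10 - 0/1 = 1/10
  'c': [0/1 + 1/10*0/1, 0/1 + 1/10*1/10) = [0/1, 1/100)
  'b': [0/1 + 1/10*1/10, 0/1 + 1/10*3/10) = [1/100, 3/100) <- contains code 13/1250
  'd': [0/1 + 1/10*3/10, 0/1 + 1/10*1/2) = [3/100, 1/20)
  'a': [0/1 + 1/10*1/2, 0/1 + 1/10*1/1) = [1/20, 1/10)
  emit 'b', narrow to [1/100, 3/100)
Step 3: interval [1/100, 3/100), width = 3/100 - 1/100 = 1/50
  'c': [1/100 + 1/50*0/1, 1/100 + 1/50*1/10) = [1/100, 3/250) <- contains code 13/1250
  'b': [1/100 + 1/50*1/10, 1/100 + 1/50*3/10) = [3/250, 2/125)
  'd': [1/100 + 1/50*3/10, 1/100 + 1/50*1/2) = [2/125, 1/50)
  'a': [1/100 + 1/50*1/2, 1/100 + 1/50*1/1) = [1/50, 3/100)
  emit 'c', narrow to [1/100, 3/250)
Step 4: interval [1/100, 3/250), width = 3/250 - 1/100 = 1/500
  'c': [1/100 + 1/500*0/1, 1/100 + 1/500*1/10) = [1/100, 51/5000)
  'b': [1/100 + 1/500*1/10, 1/100 + 1/500*3/10) = [51/5000, 53/5000) <- contains code 13/1250
  'd': [1/100 + 1/500*3/10, 1/100 + 1/500*1/2) = [53/5000, 11/1000)
  'a': [1/100 + 1/500*1/2, 1/100 + 1/500*1/1) = [11/1000, 3/250)
  emit 'b', narrow to [51/5000, 53/5000)

Answer: cbcb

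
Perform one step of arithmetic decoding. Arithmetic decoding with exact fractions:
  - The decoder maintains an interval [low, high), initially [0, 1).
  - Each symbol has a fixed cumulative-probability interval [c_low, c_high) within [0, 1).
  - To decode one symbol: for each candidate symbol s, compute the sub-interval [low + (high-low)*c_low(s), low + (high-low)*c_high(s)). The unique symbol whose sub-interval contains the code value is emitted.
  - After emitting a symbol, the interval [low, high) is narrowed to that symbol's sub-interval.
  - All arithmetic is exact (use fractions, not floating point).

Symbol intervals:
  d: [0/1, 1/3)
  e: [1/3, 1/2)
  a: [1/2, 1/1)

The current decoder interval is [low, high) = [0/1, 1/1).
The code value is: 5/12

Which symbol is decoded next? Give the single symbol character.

Answer: e

Derivation:
Interval width = high − low = 1/1 − 0/1 = 1/1
Scaled code = (code − low) / width = (5/12 − 0/1) / 1/1 = 5/12
  d: [0/1, 1/3) 
  e: [1/3, 1/2) ← scaled code falls here ✓
  a: [1/2, 1/1) 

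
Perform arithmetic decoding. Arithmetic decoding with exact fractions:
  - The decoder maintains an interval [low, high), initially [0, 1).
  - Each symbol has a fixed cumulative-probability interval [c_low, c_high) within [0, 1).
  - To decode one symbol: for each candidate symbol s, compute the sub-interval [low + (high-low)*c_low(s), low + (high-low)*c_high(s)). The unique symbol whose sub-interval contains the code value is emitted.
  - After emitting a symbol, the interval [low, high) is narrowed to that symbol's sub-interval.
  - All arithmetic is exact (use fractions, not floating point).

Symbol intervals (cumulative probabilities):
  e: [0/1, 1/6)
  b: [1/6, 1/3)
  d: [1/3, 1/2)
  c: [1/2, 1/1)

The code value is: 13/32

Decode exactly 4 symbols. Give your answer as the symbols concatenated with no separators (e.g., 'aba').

Answer: ddcb

Derivation:
Step 1: interval [0/1, 1/1), width = 1/1 - 0/1 = 1/1
  'e': [0/1 + 1/1*0/1, 0/1 + 1/1*1/6) = [0/1, 1/6)
  'b': [0/1 + 1/1*1/6, 0/1 + 1/1*1/3) = [1/6, 1/3)
  'd': [0/1 + 1/1*1/3, 0/1 + 1/1*1/2) = [1/3, 1/2) <- contains code 13/32
  'c': [0/1 + 1/1*1/2, 0/1 + 1/1*1/1) = [1/2, 1/1)
  emit 'd', narrow to [1/3, 1/2)
Step 2: interval [1/3, 1/2), width = 1/2 - 1/3 = 1/6
  'e': [1/3 + 1/6*0/1, 1/3 + 1/6*1/6) = [1/3, 13/36)
  'b': [1/3 + 1/6*1/6, 1/3 + 1/6*1/3) = [13/36, 7/18)
  'd': [1/3 + 1/6*1/3, 1/3 + 1/6*1/2) = [7/18, 5/12) <- contains code 13/32
  'c': [1/3 + 1/6*1/2, 1/3 + 1/6*1/1) = [5/12, 1/2)
  emit 'd', narrow to [7/18, 5/12)
Step 3: interval [7/18, 5/12), width = 5/12 - 7/18 = 1/36
  'e': [7/18 + 1/36*0/1, 7/18 + 1/36*1/6) = [7/18, 85/216)
  'b': [7/18 + 1/36*1/6, 7/18 + 1/36*1/3) = [85/216, 43/108)
  'd': [7/18 + 1/36*1/3, 7/18 + 1/36*1/2) = [43/108, 29/72)
  'c': [7/18 + 1/36*1/2, 7/18 + 1/36*1/1) = [29/72, 5/12) <- contains code 13/32
  emit 'c', narrow to [29/72, 5/12)
Step 4: interval [29/72, 5/12), width = 5/12 - 29/72 = 1/72
  'e': [29/72 + 1/72*0/1, 29/72 + 1/72*1/6) = [29/72, 175/432)
  'b': [29/72 + 1/72*1/6, 29/72 + 1/72*1/3) = [175/432, 11/27) <- contains code 13/32
  'd': [29/72 + 1/72*1/3, 29/72 + 1/72*1/2) = [11/27, 59/144)
  'c': [29/72 + 1/72*1/2, 29/72 + 1/72*1/1) = [59/144, 5/12)
  emit 'b', narrow to [175/432, 11/27)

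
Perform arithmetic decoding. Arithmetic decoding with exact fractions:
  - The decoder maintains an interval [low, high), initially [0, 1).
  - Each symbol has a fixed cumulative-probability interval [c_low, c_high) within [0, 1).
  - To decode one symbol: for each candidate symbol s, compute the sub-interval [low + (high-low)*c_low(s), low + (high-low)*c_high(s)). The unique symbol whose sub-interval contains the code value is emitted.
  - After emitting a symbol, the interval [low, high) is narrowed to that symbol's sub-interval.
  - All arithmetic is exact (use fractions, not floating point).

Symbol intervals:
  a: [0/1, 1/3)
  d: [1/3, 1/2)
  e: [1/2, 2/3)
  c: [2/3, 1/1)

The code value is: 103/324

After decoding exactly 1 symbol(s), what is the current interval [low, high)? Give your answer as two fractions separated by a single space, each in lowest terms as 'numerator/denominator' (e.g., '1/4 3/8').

Answer: 0/1 1/3

Derivation:
Step 1: interval [0/1, 1/1), width = 1/1 - 0/1 = 1/1
  'a': [0/1 + 1/1*0/1, 0/1 + 1/1*1/3) = [0/1, 1/3) <- contains code 103/324
  'd': [0/1 + 1/1*1/3, 0/1 + 1/1*1/2) = [1/3, 1/2)
  'e': [0/1 + 1/1*1/2, 0/1 + 1/1*2/3) = [1/2, 2/3)
  'c': [0/1 + 1/1*2/3, 0/1 + 1/1*1/1) = [2/3, 1/1)
  emit 'a', narrow to [0/1, 1/3)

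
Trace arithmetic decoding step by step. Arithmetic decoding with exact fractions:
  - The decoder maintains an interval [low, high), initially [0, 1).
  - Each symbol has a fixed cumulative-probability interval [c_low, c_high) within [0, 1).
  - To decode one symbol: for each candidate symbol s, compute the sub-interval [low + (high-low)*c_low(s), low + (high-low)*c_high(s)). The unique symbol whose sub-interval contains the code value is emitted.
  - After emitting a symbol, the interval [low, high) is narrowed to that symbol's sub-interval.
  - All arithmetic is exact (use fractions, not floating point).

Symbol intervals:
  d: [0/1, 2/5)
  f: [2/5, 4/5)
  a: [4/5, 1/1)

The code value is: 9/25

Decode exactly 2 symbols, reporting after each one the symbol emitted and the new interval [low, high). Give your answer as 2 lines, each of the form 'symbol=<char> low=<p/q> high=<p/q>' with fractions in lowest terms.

Answer: symbol=d low=0/1 high=2/5
symbol=a low=8/25 high=2/5

Derivation:
Step 1: interval [0/1, 1/1), width = 1/1 - 0/1 = 1/1
  'd': [0/1 + 1/1*0/1, 0/1 + 1/1*2/5) = [0/1, 2/5) <- contains code 9/25
  'f': [0/1 + 1/1*2/5, 0/1 + 1/1*4/5) = [2/5, 4/5)
  'a': [0/1 + 1/1*4/5, 0/1 + 1/1*1/1) = [4/5, 1/1)
  emit 'd', narrow to [0/1, 2/5)
Step 2: interval [0/1, 2/5), width = 2/5 - 0/1 = 2/5
  'd': [0/1 + 2/5*0/1, 0/1 + 2/5*2/5) = [0/1, 4/25)
  'f': [0/1 + 2/5*2/5, 0/1 + 2/5*4/5) = [4/25, 8/25)
  'a': [0/1 + 2/5*4/5, 0/1 + 2/5*1/1) = [8/25, 2/5) <- contains code 9/25
  emit 'a', narrow to [8/25, 2/5)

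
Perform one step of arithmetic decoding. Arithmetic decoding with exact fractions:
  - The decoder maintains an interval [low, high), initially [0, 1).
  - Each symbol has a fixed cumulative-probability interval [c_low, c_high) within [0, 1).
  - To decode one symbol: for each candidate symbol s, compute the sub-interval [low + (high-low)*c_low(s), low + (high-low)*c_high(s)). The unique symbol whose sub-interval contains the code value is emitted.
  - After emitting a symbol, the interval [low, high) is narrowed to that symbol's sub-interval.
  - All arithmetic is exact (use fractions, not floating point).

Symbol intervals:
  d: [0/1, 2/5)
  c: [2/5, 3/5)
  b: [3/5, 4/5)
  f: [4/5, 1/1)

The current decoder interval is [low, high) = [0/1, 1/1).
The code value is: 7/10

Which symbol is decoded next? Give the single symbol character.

Answer: b

Derivation:
Interval width = high − low = 1/1 − 0/1 = 1/1
Scaled code = (code − low) / width = (7/10 − 0/1) / 1/1 = 7/10
  d: [0/1, 2/5) 
  c: [2/5, 3/5) 
  b: [3/5, 4/5) ← scaled code falls here ✓
  f: [4/5, 1/1) 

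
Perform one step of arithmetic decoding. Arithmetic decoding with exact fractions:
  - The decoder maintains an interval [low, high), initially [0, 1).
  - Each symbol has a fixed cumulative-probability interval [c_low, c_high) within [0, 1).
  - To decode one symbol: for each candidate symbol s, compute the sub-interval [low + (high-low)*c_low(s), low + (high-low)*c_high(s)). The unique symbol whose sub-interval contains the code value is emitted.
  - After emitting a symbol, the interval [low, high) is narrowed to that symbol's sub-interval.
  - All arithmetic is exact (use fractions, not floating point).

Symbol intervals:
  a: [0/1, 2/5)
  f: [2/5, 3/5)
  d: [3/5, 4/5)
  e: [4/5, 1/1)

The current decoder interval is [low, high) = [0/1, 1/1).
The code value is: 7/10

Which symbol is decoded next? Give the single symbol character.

Interval width = high − low = 1/1 − 0/1 = 1/1
Scaled code = (code − low) / width = (7/10 − 0/1) / 1/1 = 7/10
  a: [0/1, 2/5) 
  f: [2/5, 3/5) 
  d: [3/5, 4/5) ← scaled code falls here ✓
  e: [4/5, 1/1) 

Answer: d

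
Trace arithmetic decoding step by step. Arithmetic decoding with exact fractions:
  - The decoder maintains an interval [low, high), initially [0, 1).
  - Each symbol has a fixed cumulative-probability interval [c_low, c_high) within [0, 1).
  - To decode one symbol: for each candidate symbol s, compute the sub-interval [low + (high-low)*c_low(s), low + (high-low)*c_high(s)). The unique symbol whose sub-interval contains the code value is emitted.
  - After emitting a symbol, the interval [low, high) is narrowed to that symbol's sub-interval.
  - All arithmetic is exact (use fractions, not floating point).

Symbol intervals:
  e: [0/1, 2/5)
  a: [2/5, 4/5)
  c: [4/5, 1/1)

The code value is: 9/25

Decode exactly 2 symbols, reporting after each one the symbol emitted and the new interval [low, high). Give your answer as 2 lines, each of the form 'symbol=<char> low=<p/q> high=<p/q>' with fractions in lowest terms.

Step 1: interval [0/1, 1/1), width = 1/1 - 0/1 = 1/1
  'e': [0/1 + 1/1*0/1, 0/1 + 1/1*2/5) = [0/1, 2/5) <- contains code 9/25
  'a': [0/1 + 1/1*2/5, 0/1 + 1/1*4/5) = [2/5, 4/5)
  'c': [0/1 + 1/1*4/5, 0/1 + 1/1*1/1) = [4/5, 1/1)
  emit 'e', narrow to [0/1, 2/5)
Step 2: interval [0/1, 2/5), width = 2/5 - 0/1 = 2/5
  'e': [0/1 + 2/5*0/1, 0/1 + 2/5*2/5) = [0/1, 4/25)
  'a': [0/1 + 2/5*2/5, 0/1 + 2/5*4/5) = [4/25, 8/25)
  'c': [0/1 + 2/5*4/5, 0/1 + 2/5*1/1) = [8/25, 2/5) <- contains code 9/25
  emit 'c', narrow to [8/25, 2/5)

Answer: symbol=e low=0/1 high=2/5
symbol=c low=8/25 high=2/5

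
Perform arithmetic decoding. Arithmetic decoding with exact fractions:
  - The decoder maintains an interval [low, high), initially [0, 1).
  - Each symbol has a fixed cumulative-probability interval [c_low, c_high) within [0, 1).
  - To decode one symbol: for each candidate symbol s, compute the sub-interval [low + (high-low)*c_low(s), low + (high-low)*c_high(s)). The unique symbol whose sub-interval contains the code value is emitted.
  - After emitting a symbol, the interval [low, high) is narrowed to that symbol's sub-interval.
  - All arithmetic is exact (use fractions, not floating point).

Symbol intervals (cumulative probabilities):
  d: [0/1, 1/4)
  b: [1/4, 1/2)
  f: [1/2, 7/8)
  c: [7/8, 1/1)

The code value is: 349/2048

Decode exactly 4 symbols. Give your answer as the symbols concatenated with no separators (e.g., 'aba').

Step 1: interval [0/1, 1/1), width = 1/1 - 0/1 = 1/1
  'd': [0/1 + 1/1*0/1, 0/1 + 1/1*1/4) = [0/1, 1/4) <- contains code 349/2048
  'b': [0/1 + 1/1*1/4, 0/1 + 1/1*1/2) = [1/4, 1/2)
  'f': [0/1 + 1/1*1/2, 0/1 + 1/1*7/8) = [1/2, 7/8)
  'c': [0/1 + 1/1*7/8, 0/1 + 1/1*1/1) = [7/8, 1/1)
  emit 'd', narrow to [0/1, 1/4)
Step 2: interval [0/1, 1/4), width = 1/4 - 0/1 = 1/4
  'd': [0/1 + 1/4*0/1, 0/1 + 1/4*1/4) = [0/1, 1/16)
  'b': [0/1 + 1/4*1/4, 0/1 + 1/4*1/2) = [1/16, 1/8)
  'f': [0/1 + 1/4*1/2, 0/1 + 1/4*7/8) = [1/8, 7/32) <- contains code 349/2048
  'c': [0/1 + 1/4*7/8, 0/1 + 1/4*1/1) = [7/32, 1/4)
  emit 'f', narrow to [1/8, 7/32)
Step 3: interval [1/8, 7/32), width = 7/32 - 1/8 = 3/32
  'd': [1/8 + 3/32*0/1, 1/8 + 3/32*1/4) = [1/8, 19/128)
  'b': [1/8 + 3/32*1/4, 1/8 + 3/32*1/2) = [19/128, 11/64) <- contains code 349/2048
  'f': [1/8 + 3/32*1/2, 1/8 + 3/32*7/8) = [11/64, 53/256)
  'c': [1/8 + 3/32*7/8, 1/8 + 3/32*1/1) = [53/256, 7/32)
  emit 'b', narrow to [19/128, 11/64)
Step 4: interval [19/128, 11/64), width = 11/64 - 19/128 = 3/128
  'd': [19/128 + 3/128*0/1, 19/128 + 3/128*1/4) = [19/128, 79/512)
  'b': [19/128 + 3/128*1/4, 19/128 + 3/128*1/2) = [79/512, 41/256)
  'f': [19/128 + 3/128*1/2, 19/128 + 3/128*7/8) = [41/256, 173/1024)
  'c': [19/128 + 3/128*7/8, 19/128 + 3/128*1/1) = [173/1024, 11/64) <- contains code 349/2048
  emit 'c', narrow to [173/1024, 11/64)

Answer: dfbc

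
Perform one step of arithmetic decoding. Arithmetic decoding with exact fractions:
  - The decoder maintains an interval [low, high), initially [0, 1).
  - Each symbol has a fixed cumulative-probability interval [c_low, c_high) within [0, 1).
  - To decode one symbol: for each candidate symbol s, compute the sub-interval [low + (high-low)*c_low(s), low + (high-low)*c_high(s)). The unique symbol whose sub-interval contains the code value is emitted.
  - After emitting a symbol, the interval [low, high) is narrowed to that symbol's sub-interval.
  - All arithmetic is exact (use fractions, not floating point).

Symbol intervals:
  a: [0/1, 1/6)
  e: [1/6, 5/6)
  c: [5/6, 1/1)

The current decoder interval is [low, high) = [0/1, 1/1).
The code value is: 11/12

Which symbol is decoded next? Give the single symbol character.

Interval width = high − low = 1/1 − 0/1 = 1/1
Scaled code = (code − low) / width = (11/12 − 0/1) / 1/1 = 11/12
  a: [0/1, 1/6) 
  e: [1/6, 5/6) 
  c: [5/6, 1/1) ← scaled code falls here ✓

Answer: c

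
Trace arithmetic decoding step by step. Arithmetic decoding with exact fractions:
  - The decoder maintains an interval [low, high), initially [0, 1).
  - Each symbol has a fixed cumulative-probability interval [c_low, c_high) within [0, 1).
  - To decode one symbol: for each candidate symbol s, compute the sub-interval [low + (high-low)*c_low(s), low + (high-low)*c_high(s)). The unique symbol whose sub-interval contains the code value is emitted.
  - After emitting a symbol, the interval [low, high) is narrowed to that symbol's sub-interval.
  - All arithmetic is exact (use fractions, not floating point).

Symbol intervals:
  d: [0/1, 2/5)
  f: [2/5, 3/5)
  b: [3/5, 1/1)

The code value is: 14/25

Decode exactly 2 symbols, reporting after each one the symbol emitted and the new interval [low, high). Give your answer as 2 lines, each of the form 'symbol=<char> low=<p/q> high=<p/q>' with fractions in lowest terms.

Answer: symbol=f low=2/5 high=3/5
symbol=b low=13/25 high=3/5

Derivation:
Step 1: interval [0/1, 1/1), width = 1/1 - 0/1 = 1/1
  'd': [0/1 + 1/1*0/1, 0/1 + 1/1*2/5) = [0/1, 2/5)
  'f': [0/1 + 1/1*2/5, 0/1 + 1/1*3/5) = [2/5, 3/5) <- contains code 14/25
  'b': [0/1 + 1/1*3/5, 0/1 + 1/1*1/1) = [3/5, 1/1)
  emit 'f', narrow to [2/5, 3/5)
Step 2: interval [2/5, 3/5), width = 3/5 - 2/5 = 1/5
  'd': [2/5 + 1/5*0/1, 2/5 + 1/5*2/5) = [2/5, 12/25)
  'f': [2/5 + 1/5*2/5, 2/5 + 1/5*3/5) = [12/25, 13/25)
  'b': [2/5 + 1/5*3/5, 2/5 + 1/5*1/1) = [13/25, 3/5) <- contains code 14/25
  emit 'b', narrow to [13/25, 3/5)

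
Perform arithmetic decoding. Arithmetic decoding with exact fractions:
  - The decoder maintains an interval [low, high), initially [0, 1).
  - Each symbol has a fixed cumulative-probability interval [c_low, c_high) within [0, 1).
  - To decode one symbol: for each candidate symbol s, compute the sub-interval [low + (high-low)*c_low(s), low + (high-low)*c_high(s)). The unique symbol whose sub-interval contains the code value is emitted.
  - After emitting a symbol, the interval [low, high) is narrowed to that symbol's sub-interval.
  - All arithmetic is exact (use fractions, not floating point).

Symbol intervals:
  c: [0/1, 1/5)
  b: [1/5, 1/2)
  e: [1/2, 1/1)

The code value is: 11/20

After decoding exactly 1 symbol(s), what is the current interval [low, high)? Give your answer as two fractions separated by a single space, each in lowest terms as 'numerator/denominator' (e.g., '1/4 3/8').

Step 1: interval [0/1, 1/1), width = 1/1 - 0/1 = 1/1
  'c': [0/1 + 1/1*0/1, 0/1 + 1/1*1/5) = [0/1, 1/5)
  'b': [0/1 + 1/1*1/5, 0/1 + 1/1*1/2) = [1/5, 1/2)
  'e': [0/1 + 1/1*1/2, 0/1 + 1/1*1/1) = [1/2, 1/1) <- contains code 11/20
  emit 'e', narrow to [1/2, 1/1)

Answer: 1/2 1/1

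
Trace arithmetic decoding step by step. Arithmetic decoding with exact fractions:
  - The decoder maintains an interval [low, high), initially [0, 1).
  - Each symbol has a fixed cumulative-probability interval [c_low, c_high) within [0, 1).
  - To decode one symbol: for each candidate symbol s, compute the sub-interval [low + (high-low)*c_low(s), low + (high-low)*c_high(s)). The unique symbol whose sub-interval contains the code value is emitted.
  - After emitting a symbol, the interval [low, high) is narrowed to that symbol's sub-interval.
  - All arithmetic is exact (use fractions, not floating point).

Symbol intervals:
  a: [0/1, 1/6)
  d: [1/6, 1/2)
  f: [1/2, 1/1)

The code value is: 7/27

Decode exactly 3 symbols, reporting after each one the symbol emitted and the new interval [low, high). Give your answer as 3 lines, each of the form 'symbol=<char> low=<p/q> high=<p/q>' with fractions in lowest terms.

Answer: symbol=d low=1/6 high=1/2
symbol=d low=2/9 high=1/3
symbol=d low=13/54 high=5/18

Derivation:
Step 1: interval [0/1, 1/1), width = 1/1 - 0/1 = 1/1
  'a': [0/1 + 1/1*0/1, 0/1 + 1/1*1/6) = [0/1, 1/6)
  'd': [0/1 + 1/1*1/6, 0/1 + 1/1*1/2) = [1/6, 1/2) <- contains code 7/27
  'f': [0/1 + 1/1*1/2, 0/1 + 1/1*1/1) = [1/2, 1/1)
  emit 'd', narrow to [1/6, 1/2)
Step 2: interval [1/6, 1/2), width = 1/2 - 1/6 = 1/3
  'a': [1/6 + 1/3*0/1, 1/6 + 1/3*1/6) = [1/6, 2/9)
  'd': [1/6 + 1/3*1/6, 1/6 + 1/3*1/2) = [2/9, 1/3) <- contains code 7/27
  'f': [1/6 + 1/3*1/2, 1/6 + 1/3*1/1) = [1/3, 1/2)
  emit 'd', narrow to [2/9, 1/3)
Step 3: interval [2/9, 1/3), width = 1/3 - 2/9 = 1/9
  'a': [2/9 + 1/9*0/1, 2/9 + 1/9*1/6) = [2/9, 13/54)
  'd': [2/9 + 1/9*1/6, 2/9 + 1/9*1/2) = [13/54, 5/18) <- contains code 7/27
  'f': [2/9 + 1/9*1/2, 2/9 + 1/9*1/1) = [5/18, 1/3)
  emit 'd', narrow to [13/54, 5/18)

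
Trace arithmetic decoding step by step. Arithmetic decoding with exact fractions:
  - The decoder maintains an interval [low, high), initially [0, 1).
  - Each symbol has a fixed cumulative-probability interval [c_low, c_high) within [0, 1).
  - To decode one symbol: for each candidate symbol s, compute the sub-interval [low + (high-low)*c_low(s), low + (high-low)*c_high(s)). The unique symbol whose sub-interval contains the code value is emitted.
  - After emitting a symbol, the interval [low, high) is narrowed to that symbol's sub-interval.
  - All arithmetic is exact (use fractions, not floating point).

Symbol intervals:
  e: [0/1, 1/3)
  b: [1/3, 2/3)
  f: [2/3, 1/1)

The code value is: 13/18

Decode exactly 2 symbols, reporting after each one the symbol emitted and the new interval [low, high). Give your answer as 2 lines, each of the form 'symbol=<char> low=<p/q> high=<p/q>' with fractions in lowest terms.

Answer: symbol=f low=2/3 high=1/1
symbol=e low=2/3 high=7/9

Derivation:
Step 1: interval [0/1, 1/1), width = 1/1 - 0/1 = 1/1
  'e': [0/1 + 1/1*0/1, 0/1 + 1/1*1/3) = [0/1, 1/3)
  'b': [0/1 + 1/1*1/3, 0/1 + 1/1*2/3) = [1/3, 2/3)
  'f': [0/1 + 1/1*2/3, 0/1 + 1/1*1/1) = [2/3, 1/1) <- contains code 13/18
  emit 'f', narrow to [2/3, 1/1)
Step 2: interval [2/3, 1/1), width = 1/1 - 2/3 = 1/3
  'e': [2/3 + 1/3*0/1, 2/3 + 1/3*1/3) = [2/3, 7/9) <- contains code 13/18
  'b': [2/3 + 1/3*1/3, 2/3 + 1/3*2/3) = [7/9, 8/9)
  'f': [2/3 + 1/3*2/3, 2/3 + 1/3*1/1) = [8/9, 1/1)
  emit 'e', narrow to [2/3, 7/9)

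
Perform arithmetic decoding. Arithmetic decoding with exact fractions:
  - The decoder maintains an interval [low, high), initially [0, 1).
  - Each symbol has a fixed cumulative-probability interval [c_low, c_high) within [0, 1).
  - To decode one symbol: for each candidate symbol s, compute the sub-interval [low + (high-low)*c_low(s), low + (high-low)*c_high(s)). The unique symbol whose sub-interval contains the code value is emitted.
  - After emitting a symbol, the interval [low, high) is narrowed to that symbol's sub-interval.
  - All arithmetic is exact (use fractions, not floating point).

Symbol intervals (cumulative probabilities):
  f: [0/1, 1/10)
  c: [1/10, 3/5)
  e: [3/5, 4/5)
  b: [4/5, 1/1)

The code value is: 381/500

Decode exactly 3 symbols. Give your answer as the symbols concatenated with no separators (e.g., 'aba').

Step 1: interval [0/1, 1/1), width = 1/1 - 0/1 = 1/1
  'f': [0/1 + 1/1*0/1, 0/1 + 1/1*1/10) = [0/1, 1/10)
  'c': [0/1 + 1/1*1/10, 0/1 + 1/1*3/5) = [1/10, 3/5)
  'e': [0/1 + 1/1*3/5, 0/1 + 1/1*4/5) = [3/5, 4/5) <- contains code 381/500
  'b': [0/1 + 1/1*4/5, 0/1 + 1/1*1/1) = [4/5, 1/1)
  emit 'e', narrow to [3/5, 4/5)
Step 2: interval [3/5, 4/5), width = 4/5 - 3/5 = 1/5
  'f': [3/5 + 1/5*0/1, 3/5 + 1/5*1/10) = [3/5, 31/50)
  'c': [3/5 + 1/5*1/10, 3/5 + 1/5*3/5) = [31/50, 18/25)
  'e': [3/5 + 1/5*3/5, 3/5 + 1/5*4/5) = [18/25, 19/25)
  'b': [3/5 + 1/5*4/5, 3/5 + 1/5*1/1) = [19/25, 4/5) <- contains code 381/500
  emit 'b', narrow to [19/25, 4/5)
Step 3: interval [19/25, 4/5), width = 4/5 - 19/25 = 1/25
  'f': [19/25 + 1/25*0/1, 19/25 + 1/25*1/10) = [19/25, 191/250) <- contains code 381/500
  'c': [19/25 + 1/25*1/10, 19/25 + 1/25*3/5) = [191/250, 98/125)
  'e': [19/25 + 1/25*3/5, 19/25 + 1/25*4/5) = [98/125, 99/125)
  'b': [19/25 + 1/25*4/5, 19/25 + 1/25*1/1) = [99/125, 4/5)
  emit 'f', narrow to [19/25, 191/250)

Answer: ebf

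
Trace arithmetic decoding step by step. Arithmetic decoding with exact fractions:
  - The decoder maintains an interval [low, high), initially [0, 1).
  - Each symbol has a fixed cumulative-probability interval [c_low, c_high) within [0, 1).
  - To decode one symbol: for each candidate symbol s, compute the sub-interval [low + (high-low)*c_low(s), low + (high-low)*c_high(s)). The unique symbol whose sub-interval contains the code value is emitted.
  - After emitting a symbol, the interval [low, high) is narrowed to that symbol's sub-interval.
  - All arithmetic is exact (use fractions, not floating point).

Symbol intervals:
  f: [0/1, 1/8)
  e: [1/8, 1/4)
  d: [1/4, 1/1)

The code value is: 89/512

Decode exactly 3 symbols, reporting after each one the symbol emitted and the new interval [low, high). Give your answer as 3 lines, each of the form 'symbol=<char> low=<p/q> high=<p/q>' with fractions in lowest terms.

Answer: symbol=e low=1/8 high=1/4
symbol=d low=5/32 high=1/4
symbol=e low=43/256 high=23/128

Derivation:
Step 1: interval [0/1, 1/1), width = 1/1 - 0/1 = 1/1
  'f': [0/1 + 1/1*0/1, 0/1 + 1/1*1/8) = [0/1, 1/8)
  'e': [0/1 + 1/1*1/8, 0/1 + 1/1*1/4) = [1/8, 1/4) <- contains code 89/512
  'd': [0/1 + 1/1*1/4, 0/1 + 1/1*1/1) = [1/4, 1/1)
  emit 'e', narrow to [1/8, 1/4)
Step 2: interval [1/8, 1/4), width = 1/4 - 1/8 = 1/8
  'f': [1/8 + 1/8*0/1, 1/8 + 1/8*1/8) = [1/8, 9/64)
  'e': [1/8 + 1/8*1/8, 1/8 + 1/8*1/4) = [9/64, 5/32)
  'd': [1/8 + 1/8*1/4, 1/8 + 1/8*1/1) = [5/32, 1/4) <- contains code 89/512
  emit 'd', narrow to [5/32, 1/4)
Step 3: interval [5/32, 1/4), width = 1/4 - 5/32 = 3/32
  'f': [5/32 + 3/32*0/1, 5/32 + 3/32*1/8) = [5/32, 43/256)
  'e': [5/32 + 3/32*1/8, 5/32 + 3/32*1/4) = [43/256, 23/128) <- contains code 89/512
  'd': [5/32 + 3/32*1/4, 5/32 + 3/32*1/1) = [23/128, 1/4)
  emit 'e', narrow to [43/256, 23/128)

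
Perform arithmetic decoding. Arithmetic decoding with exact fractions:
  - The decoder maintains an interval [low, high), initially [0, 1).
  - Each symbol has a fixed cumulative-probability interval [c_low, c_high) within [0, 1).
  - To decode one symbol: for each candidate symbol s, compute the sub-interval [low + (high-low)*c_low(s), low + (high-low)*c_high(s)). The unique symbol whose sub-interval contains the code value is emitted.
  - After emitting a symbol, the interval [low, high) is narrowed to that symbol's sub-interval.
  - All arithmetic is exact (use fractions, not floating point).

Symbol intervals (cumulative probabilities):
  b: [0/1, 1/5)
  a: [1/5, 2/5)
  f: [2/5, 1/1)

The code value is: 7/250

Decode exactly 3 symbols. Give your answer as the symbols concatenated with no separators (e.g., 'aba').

Answer: bbf

Derivation:
Step 1: interval [0/1, 1/1), width = 1/1 - 0/1 = 1/1
  'b': [0/1 + 1/1*0/1, 0/1 + 1/1*1/5) = [0/1, 1/5) <- contains code 7/250
  'a': [0/1 + 1/1*1/5, 0/1 + 1/1*2/5) = [1/5, 2/5)
  'f': [0/1 + 1/1*2/5, 0/1 + 1/1*1/1) = [2/5, 1/1)
  emit 'b', narrow to [0/1, 1/5)
Step 2: interval [0/1, 1/5), width = 1/5 - 0/1 = 1/5
  'b': [0/1 + 1/5*0/1, 0/1 + 1/5*1/5) = [0/1, 1/25) <- contains code 7/250
  'a': [0/1 + 1/5*1/5, 0/1 + 1/5*2/5) = [1/25, 2/25)
  'f': [0/1 + 1/5*2/5, 0/1 + 1/5*1/1) = [2/25, 1/5)
  emit 'b', narrow to [0/1, 1/25)
Step 3: interval [0/1, 1/25), width = 1/25 - 0/1 = 1/25
  'b': [0/1 + 1/25*0/1, 0/1 + 1/25*1/5) = [0/1, 1/125)
  'a': [0/1 + 1/25*1/5, 0/1 + 1/25*2/5) = [1/125, 2/125)
  'f': [0/1 + 1/25*2/5, 0/1 + 1/25*1/1) = [2/125, 1/25) <- contains code 7/250
  emit 'f', narrow to [2/125, 1/25)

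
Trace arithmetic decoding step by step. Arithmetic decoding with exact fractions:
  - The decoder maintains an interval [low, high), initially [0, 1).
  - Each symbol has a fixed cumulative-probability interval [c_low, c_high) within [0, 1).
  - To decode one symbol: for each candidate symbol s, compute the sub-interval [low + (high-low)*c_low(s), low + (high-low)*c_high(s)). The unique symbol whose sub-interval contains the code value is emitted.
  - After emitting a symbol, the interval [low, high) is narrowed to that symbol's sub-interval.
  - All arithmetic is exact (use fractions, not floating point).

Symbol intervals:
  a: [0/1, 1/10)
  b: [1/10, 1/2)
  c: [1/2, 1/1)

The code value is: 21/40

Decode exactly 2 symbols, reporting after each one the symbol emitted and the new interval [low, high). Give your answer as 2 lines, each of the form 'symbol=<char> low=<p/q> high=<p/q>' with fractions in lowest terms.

Step 1: interval [0/1, 1/1), width = 1/1 - 0/1 = 1/1
  'a': [0/1 + 1/1*0/1, 0/1 + 1/1*1/10) = [0/1, 1/10)
  'b': [0/1 + 1/1*1/10, 0/1 + 1/1*1/2) = [1/10, 1/2)
  'c': [0/1 + 1/1*1/2, 0/1 + 1/1*1/1) = [1/2, 1/1) <- contains code 21/40
  emit 'c', narrow to [1/2, 1/1)
Step 2: interval [1/2, 1/1), width = 1/1 - 1/2 = 1/2
  'a': [1/2 + 1/2*0/1, 1/2 + 1/2*1/10) = [1/2, 11/20) <- contains code 21/40
  'b': [1/2 + 1/2*1/10, 1/2 + 1/2*1/2) = [11/20, 3/4)
  'c': [1/2 + 1/2*1/2, 1/2 + 1/2*1/1) = [3/4, 1/1)
  emit 'a', narrow to [1/2, 11/20)

Answer: symbol=c low=1/2 high=1/1
symbol=a low=1/2 high=11/20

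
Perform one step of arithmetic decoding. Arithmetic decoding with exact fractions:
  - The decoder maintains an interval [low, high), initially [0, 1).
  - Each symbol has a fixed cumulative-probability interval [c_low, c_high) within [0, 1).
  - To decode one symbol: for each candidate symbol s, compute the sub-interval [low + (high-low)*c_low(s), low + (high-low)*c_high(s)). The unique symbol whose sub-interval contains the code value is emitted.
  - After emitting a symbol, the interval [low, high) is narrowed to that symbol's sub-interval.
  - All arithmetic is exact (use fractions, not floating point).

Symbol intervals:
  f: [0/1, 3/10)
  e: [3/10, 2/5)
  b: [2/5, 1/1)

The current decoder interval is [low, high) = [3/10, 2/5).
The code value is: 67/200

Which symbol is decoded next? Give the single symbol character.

Answer: e

Derivation:
Interval width = high − low = 2/5 − 3/10 = 1/10
Scaled code = (code − low) / width = (67/200 − 3/10) / 1/10 = 7/20
  f: [0/1, 3/10) 
  e: [3/10, 2/5) ← scaled code falls here ✓
  b: [2/5, 1/1) 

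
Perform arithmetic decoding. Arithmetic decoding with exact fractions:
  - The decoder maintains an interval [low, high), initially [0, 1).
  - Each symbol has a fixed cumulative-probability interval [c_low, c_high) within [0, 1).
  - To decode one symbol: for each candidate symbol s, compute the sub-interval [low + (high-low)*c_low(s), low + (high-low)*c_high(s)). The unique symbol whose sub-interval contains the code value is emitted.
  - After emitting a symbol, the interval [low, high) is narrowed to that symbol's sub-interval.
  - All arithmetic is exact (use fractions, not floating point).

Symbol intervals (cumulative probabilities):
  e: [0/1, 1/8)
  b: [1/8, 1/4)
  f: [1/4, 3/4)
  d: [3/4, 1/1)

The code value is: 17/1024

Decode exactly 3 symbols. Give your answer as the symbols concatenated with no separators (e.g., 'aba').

Answer: ebe

Derivation:
Step 1: interval [0/1, 1/1), width = 1/1 - 0/1 = 1/1
  'e': [0/1 + 1/1*0/1, 0/1 + 1/1*1/8) = [0/1, 1/8) <- contains code 17/1024
  'b': [0/1 + 1/1*1/8, 0/1 + 1/1*1/4) = [1/8, 1/4)
  'f': [0/1 + 1/1*1/4, 0/1 + 1/1*3/4) = [1/4, 3/4)
  'd': [0/1 + 1/1*3/4, 0/1 + 1/1*1/1) = [3/4, 1/1)
  emit 'e', narrow to [0/1, 1/8)
Step 2: interval [0/1, 1/8), width = 1/8 - 0/1 = 1/8
  'e': [0/1 + 1/8*0/1, 0/1 + 1/8*1/8) = [0/1, 1/64)
  'b': [0/1 + 1/8*1/8, 0/1 + 1/8*1/4) = [1/64, 1/32) <- contains code 17/1024
  'f': [0/1 + 1/8*1/4, 0/1 + 1/8*3/4) = [1/32, 3/32)
  'd': [0/1 + 1/8*3/4, 0/1 + 1/8*1/1) = [3/32, 1/8)
  emit 'b', narrow to [1/64, 1/32)
Step 3: interval [1/64, 1/32), width = 1/32 - 1/64 = 1/64
  'e': [1/64 + 1/64*0/1, 1/64 + 1/64*1/8) = [1/64, 9/512) <- contains code 17/1024
  'b': [1/64 + 1/64*1/8, 1/64 + 1/64*1/4) = [9/512, 5/256)
  'f': [1/64 + 1/64*1/4, 1/64 + 1/64*3/4) = [5/256, 7/256)
  'd': [1/64 + 1/64*3/4, 1/64 + 1/64*1/1) = [7/256, 1/32)
  emit 'e', narrow to [1/64, 9/512)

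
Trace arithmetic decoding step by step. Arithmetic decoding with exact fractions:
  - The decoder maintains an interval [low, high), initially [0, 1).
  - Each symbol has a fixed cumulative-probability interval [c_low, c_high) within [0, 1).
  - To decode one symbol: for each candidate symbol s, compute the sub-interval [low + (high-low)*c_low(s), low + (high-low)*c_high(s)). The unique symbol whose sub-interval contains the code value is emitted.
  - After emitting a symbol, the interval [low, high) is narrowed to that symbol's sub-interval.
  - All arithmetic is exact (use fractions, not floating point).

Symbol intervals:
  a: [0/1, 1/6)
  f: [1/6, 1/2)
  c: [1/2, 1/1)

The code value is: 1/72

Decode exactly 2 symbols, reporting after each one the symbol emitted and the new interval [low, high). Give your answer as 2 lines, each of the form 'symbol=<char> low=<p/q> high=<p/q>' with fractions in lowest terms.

Answer: symbol=a low=0/1 high=1/6
symbol=a low=0/1 high=1/36

Derivation:
Step 1: interval [0/1, 1/1), width = 1/1 - 0/1 = 1/1
  'a': [0/1 + 1/1*0/1, 0/1 + 1/1*1/6) = [0/1, 1/6) <- contains code 1/72
  'f': [0/1 + 1/1*1/6, 0/1 + 1/1*1/2) = [1/6, 1/2)
  'c': [0/1 + 1/1*1/2, 0/1 + 1/1*1/1) = [1/2, 1/1)
  emit 'a', narrow to [0/1, 1/6)
Step 2: interval [0/1, 1/6), width = 1/6 - 0/1 = 1/6
  'a': [0/1 + 1/6*0/1, 0/1 + 1/6*1/6) = [0/1, 1/36) <- contains code 1/72
  'f': [0/1 + 1/6*1/6, 0/1 + 1/6*1/2) = [1/36, 1/12)
  'c': [0/1 + 1/6*1/2, 0/1 + 1/6*1/1) = [1/12, 1/6)
  emit 'a', narrow to [0/1, 1/36)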